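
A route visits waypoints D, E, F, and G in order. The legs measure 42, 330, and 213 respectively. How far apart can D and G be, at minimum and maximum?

The maximum is all hops collinear in one direction: 42 + 330 + 213 = 585.
The longest hop is 330; the others sum to 255. Folding the others back against it leaves at least 330 − 255 = 75.

75 ≤ DG ≤ 585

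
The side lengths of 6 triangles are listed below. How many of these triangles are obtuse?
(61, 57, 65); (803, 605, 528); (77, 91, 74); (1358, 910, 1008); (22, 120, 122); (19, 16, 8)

(61,57,65): 57²+61² = 6970 > 4225 = 65² → acute
(803,605,528): 528²+605² = 644809 = 803² → right
(77,91,74): 74²+77² = 11405 > 8281 = 91² → acute
(1358,910,1008): 910²+1008² = 1844164 = 1358² → right
(22,120,122): 22²+120² = 14884 = 122² → right
(19,16,8): 8²+16² = 320 < 361 = 19² → obtuse
1 of the 6 is obtuse.

1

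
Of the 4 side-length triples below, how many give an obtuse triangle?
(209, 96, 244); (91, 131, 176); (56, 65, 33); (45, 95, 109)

(209,96,244): 96²+209² = 52897 < 59536 = 244² → obtuse
(91,131,176): 91²+131² = 25442 < 30976 = 176² → obtuse
(56,65,33): 33²+56² = 4225 = 65² → right
(45,95,109): 45²+95² = 11050 < 11881 = 109² → obtuse
3 of the 4 are obtuse.

3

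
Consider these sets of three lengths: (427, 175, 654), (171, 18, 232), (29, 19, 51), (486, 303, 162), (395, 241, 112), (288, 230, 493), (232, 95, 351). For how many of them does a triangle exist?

1

(175,427,654): 175+427 ≤ 654 → not valid
(18,171,232): 18+171 ≤ 232 → not valid
(19,29,51): 19+29 ≤ 51 → not valid
(162,303,486): 162+303 ≤ 486 → not valid
(112,241,395): 112+241 ≤ 395 → not valid
(230,288,493): 230+288 > 493 → valid
(95,232,351): 95+232 ≤ 351 → not valid
1 of the 7 triples forms a triangle.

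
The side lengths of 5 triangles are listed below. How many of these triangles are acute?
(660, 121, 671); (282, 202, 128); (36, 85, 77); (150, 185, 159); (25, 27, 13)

(660,121,671): 121²+660² = 450241 = 671² → right
(282,202,128): 128²+202² = 57188 < 79524 = 282² → obtuse
(36,85,77): 36²+77² = 7225 = 85² → right
(150,185,159): 150²+159² = 47781 > 34225 = 185² → acute
(25,27,13): 13²+25² = 794 > 729 = 27² → acute
2 of the 5 are acute.

2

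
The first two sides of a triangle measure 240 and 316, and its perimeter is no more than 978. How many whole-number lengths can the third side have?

Triangle inequality: 76 < x < 556. Perimeter ≤ 978 gives x ≤ 978 − 240 − 316 = 422.
So 76 < x ≤ 422; integers 77 through 422: 346 values.

346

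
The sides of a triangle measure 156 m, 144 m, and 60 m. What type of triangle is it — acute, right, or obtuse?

right

Compare the square of the longest side to the sum of squares of the other two: 60² + 144² = 24336 = 156².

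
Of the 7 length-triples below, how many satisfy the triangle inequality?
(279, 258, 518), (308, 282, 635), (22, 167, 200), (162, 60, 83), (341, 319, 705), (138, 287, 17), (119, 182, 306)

(258,279,518): 258+279 > 518 → valid
(282,308,635): 282+308 ≤ 635 → not valid
(22,167,200): 22+167 ≤ 200 → not valid
(60,83,162): 60+83 ≤ 162 → not valid
(319,341,705): 319+341 ≤ 705 → not valid
(17,138,287): 17+138 ≤ 287 → not valid
(119,182,306): 119+182 ≤ 306 → not valid
1 of the 7 triples forms a triangle.

1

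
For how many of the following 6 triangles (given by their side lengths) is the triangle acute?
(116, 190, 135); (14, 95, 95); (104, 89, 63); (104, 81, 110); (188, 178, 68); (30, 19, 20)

4

(116,190,135): 116²+135² = 31681 < 36100 = 190² → obtuse
(14,95,95): 14²+95² = 9221 > 9025 = 95² → acute
(104,89,63): 63²+89² = 11890 > 10816 = 104² → acute
(104,81,110): 81²+104² = 17377 > 12100 = 110² → acute
(188,178,68): 68²+178² = 36308 > 35344 = 188² → acute
(30,19,20): 19²+20² = 761 < 900 = 30² → obtuse
4 of the 6 are acute.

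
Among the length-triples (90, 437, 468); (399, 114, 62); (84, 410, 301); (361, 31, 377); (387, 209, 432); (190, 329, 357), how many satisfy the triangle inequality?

4

(90,437,468): 90+437 > 468 → valid
(62,114,399): 62+114 ≤ 399 → not valid
(84,301,410): 84+301 ≤ 410 → not valid
(31,361,377): 31+361 > 377 → valid
(209,387,432): 209+387 > 432 → valid
(190,329,357): 190+329 > 357 → valid
4 of the 6 triples form a triangle.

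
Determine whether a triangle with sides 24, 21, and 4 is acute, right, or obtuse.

obtuse

Compare the square of the longest side to the sum of squares of the other two: 4² + 21² = 457 < 576 = 24².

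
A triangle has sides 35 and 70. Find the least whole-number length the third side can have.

The third side must be strictly greater than |35 − 70| = 35.
The smallest integer above 35 is 36.

36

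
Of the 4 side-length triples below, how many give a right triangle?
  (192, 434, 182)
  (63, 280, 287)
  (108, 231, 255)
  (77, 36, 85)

(192,434,182): 182+192 ≤ 434, not a triangle
(63,280,287): 63²+280² = 82369 = 287² → right
(108,231,255): 108²+231² = 65025 = 255² → right
(77,36,85): 36²+77² = 7225 = 85² → right
3 of the 4 are right.

3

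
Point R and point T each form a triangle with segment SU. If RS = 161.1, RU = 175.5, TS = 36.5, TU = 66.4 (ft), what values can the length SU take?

From triangle RSU: |161.1 − 175.5| < SU < 161.1 + 175.5, i.e. 14.4 < SU < 336.6.
From triangle TSU: 29.9 < SU < 102.9.
Both must hold, so SU lies in the intersection.

29.9 < SU < 102.9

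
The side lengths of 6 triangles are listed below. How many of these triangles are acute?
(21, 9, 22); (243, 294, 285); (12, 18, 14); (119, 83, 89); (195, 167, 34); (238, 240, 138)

(21,9,22): 9²+21² = 522 > 484 = 22² → acute
(243,294,285): 243²+285² = 140274 > 86436 = 294² → acute
(12,18,14): 12²+14² = 340 > 324 = 18² → acute
(119,83,89): 83²+89² = 14810 > 14161 = 119² → acute
(195,167,34): 34²+167² = 29045 < 38025 = 195² → obtuse
(238,240,138): 138²+238² = 75688 > 57600 = 240² → acute
5 of the 6 are acute.

5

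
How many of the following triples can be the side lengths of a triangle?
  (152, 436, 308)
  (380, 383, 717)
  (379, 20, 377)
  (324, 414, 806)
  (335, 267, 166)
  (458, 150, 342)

5

(152,308,436): 152+308 > 436 → valid
(380,383,717): 380+383 > 717 → valid
(20,377,379): 20+377 > 379 → valid
(324,414,806): 324+414 ≤ 806 → not valid
(166,267,335): 166+267 > 335 → valid
(150,342,458): 150+342 > 458 → valid
5 of the 6 triples form a triangle.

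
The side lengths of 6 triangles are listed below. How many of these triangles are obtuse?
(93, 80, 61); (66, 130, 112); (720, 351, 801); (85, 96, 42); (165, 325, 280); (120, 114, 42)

(93,80,61): 61²+80² = 10121 > 8649 = 93² → acute
(66,130,112): 66²+112² = 16900 = 130² → right
(720,351,801): 351²+720² = 641601 = 801² → right
(85,96,42): 42²+85² = 8989 < 9216 = 96² → obtuse
(165,325,280): 165²+280² = 105625 = 325² → right
(120,114,42): 42²+114² = 14760 > 14400 = 120² → acute
1 of the 6 is obtuse.

1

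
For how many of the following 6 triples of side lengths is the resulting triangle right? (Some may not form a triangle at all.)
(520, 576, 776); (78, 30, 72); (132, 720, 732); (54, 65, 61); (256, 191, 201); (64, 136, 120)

4

(520,576,776): 520²+576² = 602176 = 776² → right
(78,30,72): 30²+72² = 6084 = 78² → right
(132,720,732): 132²+720² = 535824 = 732² → right
(54,65,61): 54²+61² = 6637 > 4225 = 65² → acute
(256,191,201): 191²+201² = 76882 > 65536 = 256² → acute
(64,136,120): 64²+120² = 18496 = 136² → right
4 of the 6 are right.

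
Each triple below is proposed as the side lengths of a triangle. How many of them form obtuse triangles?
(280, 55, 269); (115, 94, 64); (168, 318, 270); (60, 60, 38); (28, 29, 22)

(280,55,269): 55²+269² = 75386 < 78400 = 280² → obtuse
(115,94,64): 64²+94² = 12932 < 13225 = 115² → obtuse
(168,318,270): 168²+270² = 101124 = 318² → right
(60,60,38): 38²+60² = 5044 > 3600 = 60² → acute
(28,29,22): 22²+28² = 1268 > 841 = 29² → acute
2 of the 5 are obtuse.

2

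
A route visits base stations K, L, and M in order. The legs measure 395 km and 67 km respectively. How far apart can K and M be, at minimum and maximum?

By the triangle inequality, |395 − 67| ≤ KM ≤ 395 + 67.

328 ≤ KM ≤ 462 km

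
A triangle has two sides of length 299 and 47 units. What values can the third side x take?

By the triangle inequality, x must be less than 299 + 47 = 346 and greater than |299 − 47| = 252.

252 < x < 346 (units)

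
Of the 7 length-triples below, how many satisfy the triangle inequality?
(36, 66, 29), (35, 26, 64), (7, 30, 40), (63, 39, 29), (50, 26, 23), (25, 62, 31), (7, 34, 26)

(29,36,66): 29+36 ≤ 66 → not valid
(26,35,64): 26+35 ≤ 64 → not valid
(7,30,40): 7+30 ≤ 40 → not valid
(29,39,63): 29+39 > 63 → valid
(23,26,50): 23+26 ≤ 50 → not valid
(25,31,62): 25+31 ≤ 62 → not valid
(7,26,34): 7+26 ≤ 34 → not valid
1 of the 7 triples forms a triangle.

1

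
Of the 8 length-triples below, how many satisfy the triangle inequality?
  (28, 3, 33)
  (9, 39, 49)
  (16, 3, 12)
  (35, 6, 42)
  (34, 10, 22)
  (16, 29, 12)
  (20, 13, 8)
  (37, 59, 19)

(3,28,33): 3+28 ≤ 33 → not valid
(9,39,49): 9+39 ≤ 49 → not valid
(3,12,16): 3+12 ≤ 16 → not valid
(6,35,42): 6+35 ≤ 42 → not valid
(10,22,34): 10+22 ≤ 34 → not valid
(12,16,29): 12+16 ≤ 29 → not valid
(8,13,20): 8+13 > 20 → valid
(19,37,59): 19+37 ≤ 59 → not valid
1 of the 8 triples forms a triangle.

1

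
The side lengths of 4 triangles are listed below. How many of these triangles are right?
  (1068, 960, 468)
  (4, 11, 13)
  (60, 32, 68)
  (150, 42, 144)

(1068,960,468): 468²+960² = 1140624 = 1068² → right
(4,11,13): 4²+11² = 137 < 169 = 13² → obtuse
(60,32,68): 32²+60² = 4624 = 68² → right
(150,42,144): 42²+144² = 22500 = 150² → right
3 of the 4 are right.

3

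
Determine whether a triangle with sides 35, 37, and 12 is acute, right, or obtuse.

right

Compare the square of the longest side to the sum of squares of the other two: 12² + 35² = 1369 = 37².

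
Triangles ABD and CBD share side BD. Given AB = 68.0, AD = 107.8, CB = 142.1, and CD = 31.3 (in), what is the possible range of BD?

110.8 < BD < 173.4

From triangle ABD: |68.0 − 107.8| < BD < 68.0 + 107.8, i.e. 39.8 < BD < 175.8.
From triangle CBD: 110.8 < BD < 173.4.
Both must hold, so BD lies in the intersection.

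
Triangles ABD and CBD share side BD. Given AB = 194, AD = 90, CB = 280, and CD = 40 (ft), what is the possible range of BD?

240 < BD < 284

From triangle ABD: |194 − 90| < BD < 194 + 90, i.e. 104 < BD < 284.
From triangle CBD: 240 < BD < 320.
Both must hold, so BD lies in the intersection.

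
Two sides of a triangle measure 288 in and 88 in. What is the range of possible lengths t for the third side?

By the triangle inequality, t must be less than 288 + 88 = 376 and greater than |288 − 88| = 200.

200 < t < 376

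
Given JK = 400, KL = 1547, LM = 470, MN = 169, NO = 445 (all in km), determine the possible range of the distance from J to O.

63 ≤ JO ≤ 3031 km

The maximum is all hops collinear in one direction: 400 + 1547 + 470 + 169 + 445 = 3031.
The longest hop is 1547; the others sum to 1484. Folding the others back against it leaves at least 1547 − 1484 = 63.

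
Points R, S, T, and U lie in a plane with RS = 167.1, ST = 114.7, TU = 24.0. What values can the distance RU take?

28.4 ≤ RU ≤ 305.8

The maximum is all hops collinear in one direction: 167.1 + 114.7 + 24.0 = 305.8.
The longest hop is 167.1; the others sum to 138.7. Folding the others back against it leaves at least 167.1 − 138.7 = 28.4.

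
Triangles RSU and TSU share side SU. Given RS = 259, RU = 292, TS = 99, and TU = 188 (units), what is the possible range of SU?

From triangle RSU: |259 − 292| < SU < 259 + 292, i.e. 33 < SU < 551.
From triangle TSU: 89 < SU < 287.
Both must hold, so SU lies in the intersection.

89 < SU < 287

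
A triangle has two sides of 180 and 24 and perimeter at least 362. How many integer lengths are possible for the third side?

Triangle inequality: 156 < x < 204. Perimeter ≥ 362 gives x ≥ 362 − 180 − 24 = 158.
So 158 ≤ x < 204; integers 158 through 203: 46 values.

46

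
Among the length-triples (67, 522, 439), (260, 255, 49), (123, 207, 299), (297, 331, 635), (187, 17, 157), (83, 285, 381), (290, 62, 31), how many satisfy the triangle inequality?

(67,439,522): 67+439 ≤ 522 → not valid
(49,255,260): 49+255 > 260 → valid
(123,207,299): 123+207 > 299 → valid
(297,331,635): 297+331 ≤ 635 → not valid
(17,157,187): 17+157 ≤ 187 → not valid
(83,285,381): 83+285 ≤ 381 → not valid
(31,62,290): 31+62 ≤ 290 → not valid
2 of the 7 triples form a triangle.

2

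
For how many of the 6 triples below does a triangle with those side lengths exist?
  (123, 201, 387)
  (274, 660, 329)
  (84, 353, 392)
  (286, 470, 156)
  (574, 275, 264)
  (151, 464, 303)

(123,201,387): 123+201 ≤ 387 → not valid
(274,329,660): 274+329 ≤ 660 → not valid
(84,353,392): 84+353 > 392 → valid
(156,286,470): 156+286 ≤ 470 → not valid
(264,275,574): 264+275 ≤ 574 → not valid
(151,303,464): 151+303 ≤ 464 → not valid
1 of the 6 triples forms a triangle.

1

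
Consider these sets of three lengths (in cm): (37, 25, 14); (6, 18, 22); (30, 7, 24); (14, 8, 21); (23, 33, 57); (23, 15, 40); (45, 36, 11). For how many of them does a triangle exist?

(14,25,37): 14+25 > 37 → valid
(6,18,22): 6+18 > 22 → valid
(7,24,30): 7+24 > 30 → valid
(8,14,21): 8+14 > 21 → valid
(23,33,57): 23+33 ≤ 57 → not valid
(15,23,40): 15+23 ≤ 40 → not valid
(11,36,45): 11+36 > 45 → valid
5 of the 7 triples form a triangle.

5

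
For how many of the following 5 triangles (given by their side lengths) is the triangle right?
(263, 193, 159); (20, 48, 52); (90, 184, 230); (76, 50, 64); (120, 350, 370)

2

(263,193,159): 159²+193² = 62530 < 69169 = 263² → obtuse
(20,48,52): 20²+48² = 2704 = 52² → right
(90,184,230): 90²+184² = 41956 < 52900 = 230² → obtuse
(76,50,64): 50²+64² = 6596 > 5776 = 76² → acute
(120,350,370): 120²+350² = 136900 = 370² → right
2 of the 5 are right.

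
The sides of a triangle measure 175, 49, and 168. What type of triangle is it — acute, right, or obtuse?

Compare the square of the longest side to the sum of squares of the other two: 49² + 168² = 30625 = 175².

right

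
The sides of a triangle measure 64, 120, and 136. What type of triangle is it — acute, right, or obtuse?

right

Compare the square of the longest side to the sum of squares of the other two: 64² + 120² = 18496 = 136².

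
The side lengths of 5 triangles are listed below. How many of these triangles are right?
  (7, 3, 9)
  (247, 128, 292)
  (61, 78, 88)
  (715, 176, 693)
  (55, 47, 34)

1

(7,3,9): 3²+7² = 58 < 81 = 9² → obtuse
(247,128,292): 128²+247² = 77393 < 85264 = 292² → obtuse
(61,78,88): 61²+78² = 9805 > 7744 = 88² → acute
(715,176,693): 176²+693² = 511225 = 715² → right
(55,47,34): 34²+47² = 3365 > 3025 = 55² → acute
1 of the 5 is right.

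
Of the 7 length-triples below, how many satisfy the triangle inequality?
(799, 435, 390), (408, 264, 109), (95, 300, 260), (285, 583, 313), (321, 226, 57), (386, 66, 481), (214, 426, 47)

(390,435,799): 390+435 > 799 → valid
(109,264,408): 109+264 ≤ 408 → not valid
(95,260,300): 95+260 > 300 → valid
(285,313,583): 285+313 > 583 → valid
(57,226,321): 57+226 ≤ 321 → not valid
(66,386,481): 66+386 ≤ 481 → not valid
(47,214,426): 47+214 ≤ 426 → not valid
3 of the 7 triples form a triangle.

3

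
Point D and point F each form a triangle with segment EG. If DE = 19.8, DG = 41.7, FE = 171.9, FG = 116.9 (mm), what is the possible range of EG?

55.0 < EG < 61.5

From triangle DEG: |19.8 − 41.7| < EG < 19.8 + 41.7, i.e. 21.9 < EG < 61.5.
From triangle FEG: 55.0 < EG < 288.8.
Both must hold, so EG lies in the intersection.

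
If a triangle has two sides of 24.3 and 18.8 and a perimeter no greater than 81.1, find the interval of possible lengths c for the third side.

Triangle inequality alone gives 5.5 < c < 43.1.
The perimeter condition gives c ≤ 81.1 − 24.3 − 18.8 = 38.0.
Intersecting the two: 5.5 < c ≤ 38.0.

5.5 < c ≤ 38.0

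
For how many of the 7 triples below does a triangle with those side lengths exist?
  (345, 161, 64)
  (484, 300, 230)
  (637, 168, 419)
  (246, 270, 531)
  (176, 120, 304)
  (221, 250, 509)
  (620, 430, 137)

(64,161,345): 64+161 ≤ 345 → not valid
(230,300,484): 230+300 > 484 → valid
(168,419,637): 168+419 ≤ 637 → not valid
(246,270,531): 246+270 ≤ 531 → not valid
(120,176,304): 120+176 ≤ 304 → not valid
(221,250,509): 221+250 ≤ 509 → not valid
(137,430,620): 137+430 ≤ 620 → not valid
1 of the 7 triples forms a triangle.

1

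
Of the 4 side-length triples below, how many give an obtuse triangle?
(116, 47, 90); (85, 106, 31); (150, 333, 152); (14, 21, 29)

3

(116,47,90): 47²+90² = 10309 < 13456 = 116² → obtuse
(85,106,31): 31²+85² = 8186 < 11236 = 106² → obtuse
(150,333,152): 150+152 ≤ 333, not a triangle
(14,21,29): 14²+21² = 637 < 841 = 29² → obtuse
3 of the 4 are obtuse.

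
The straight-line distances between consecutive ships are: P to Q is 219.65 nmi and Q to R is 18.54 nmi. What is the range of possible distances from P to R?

201.11 ≤ PR ≤ 238.19 nmi

By the triangle inequality, |219.65 − 18.54| ≤ PR ≤ 219.65 + 18.54.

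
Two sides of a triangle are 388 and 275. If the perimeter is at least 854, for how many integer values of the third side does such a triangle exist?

Triangle inequality: 113 < x < 663. Perimeter ≥ 854 gives x ≥ 854 − 388 − 275 = 191.
So 191 ≤ x < 663; integers 191 through 662: 472 values.

472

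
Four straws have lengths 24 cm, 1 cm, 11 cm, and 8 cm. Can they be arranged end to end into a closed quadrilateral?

For a quadrilateral, each side must be shorter than the sum of the others.
Here the longest side is 24, but the remaining 3 sides sum to only 20.

No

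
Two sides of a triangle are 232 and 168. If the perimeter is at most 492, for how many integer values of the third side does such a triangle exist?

Triangle inequality: 64 < x < 400. Perimeter ≤ 492 gives x ≤ 492 − 232 − 168 = 92.
So 64 < x ≤ 92; integers 65 through 92: 28 values.

28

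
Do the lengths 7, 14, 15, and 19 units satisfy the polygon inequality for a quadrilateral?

A quadrilateral exists iff every side is shorter than the sum of the others — equivalently, the longest side is less than the sum of the rest.
Longest side 19 < 36 (sum of the remaining 3), so yes.

Yes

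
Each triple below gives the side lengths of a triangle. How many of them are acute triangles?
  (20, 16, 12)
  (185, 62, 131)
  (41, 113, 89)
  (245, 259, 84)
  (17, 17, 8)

1

(20,16,12): 12²+16² = 400 = 20² → right
(185,62,131): 62²+131² = 21005 < 34225 = 185² → obtuse
(41,113,89): 41²+89² = 9602 < 12769 = 113² → obtuse
(245,259,84): 84²+245² = 67081 = 259² → right
(17,17,8): 8²+17² = 353 > 289 = 17² → acute
1 of the 5 is acute.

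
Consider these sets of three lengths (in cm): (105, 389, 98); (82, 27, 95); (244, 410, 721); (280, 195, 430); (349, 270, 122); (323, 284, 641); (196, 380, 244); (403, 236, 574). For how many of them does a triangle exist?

(98,105,389): 98+105 ≤ 389 → not valid
(27,82,95): 27+82 > 95 → valid
(244,410,721): 244+410 ≤ 721 → not valid
(195,280,430): 195+280 > 430 → valid
(122,270,349): 122+270 > 349 → valid
(284,323,641): 284+323 ≤ 641 → not valid
(196,244,380): 196+244 > 380 → valid
(236,403,574): 236+403 > 574 → valid
5 of the 8 triples form a triangle.

5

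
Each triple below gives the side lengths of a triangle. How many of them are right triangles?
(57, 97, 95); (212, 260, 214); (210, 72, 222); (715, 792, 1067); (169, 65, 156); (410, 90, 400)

(57,97,95): 57²+95² = 12274 > 9409 = 97² → acute
(212,260,214): 212²+214² = 90740 > 67600 = 260² → acute
(210,72,222): 72²+210² = 49284 = 222² → right
(715,792,1067): 715²+792² = 1138489 = 1067² → right
(169,65,156): 65²+156² = 28561 = 169² → right
(410,90,400): 90²+400² = 168100 = 410² → right
4 of the 6 are right.

4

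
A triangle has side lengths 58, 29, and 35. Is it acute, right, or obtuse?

obtuse

Compare the square of the longest side to the sum of squares of the other two: 29² + 35² = 2066 < 3364 = 58².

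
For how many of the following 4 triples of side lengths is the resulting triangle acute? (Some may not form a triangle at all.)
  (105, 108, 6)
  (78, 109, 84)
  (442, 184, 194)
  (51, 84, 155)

(105,108,6): 6²+105² = 11061 < 11664 = 108² → obtuse
(78,109,84): 78²+84² = 13140 > 11881 = 109² → acute
(442,184,194): 184+194 ≤ 442, not a triangle
(51,84,155): 51+84 ≤ 155, not a triangle
1 of the 4 is acute.

1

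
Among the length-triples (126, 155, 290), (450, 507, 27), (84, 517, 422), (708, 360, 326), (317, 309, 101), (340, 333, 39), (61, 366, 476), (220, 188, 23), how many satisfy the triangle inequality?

2

(126,155,290): 126+155 ≤ 290 → not valid
(27,450,507): 27+450 ≤ 507 → not valid
(84,422,517): 84+422 ≤ 517 → not valid
(326,360,708): 326+360 ≤ 708 → not valid
(101,309,317): 101+309 > 317 → valid
(39,333,340): 39+333 > 340 → valid
(61,366,476): 61+366 ≤ 476 → not valid
(23,188,220): 23+188 ≤ 220 → not valid
2 of the 8 triples form a triangle.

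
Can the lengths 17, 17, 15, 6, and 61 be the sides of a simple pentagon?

For a pentagon, each side must be shorter than the sum of the others.
Here the longest side is 61, but the remaining 4 sides sum to only 55.

No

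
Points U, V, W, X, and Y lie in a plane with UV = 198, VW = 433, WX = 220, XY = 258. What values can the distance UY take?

0 ≤ UY ≤ 1109

The maximum is all hops collinear in one direction: 198 + 433 + 220 + 258 = 1109.
The longest hop is 433; the others sum to 676. Since 433 ≤ 676, the path can fold back on itself completely, so the minimum distance is 0.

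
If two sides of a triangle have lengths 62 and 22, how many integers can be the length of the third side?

The third side lies in the open interval (40, 84).
Integers from 41 to 83 inclusive: 83 − 41 + 1 = 43.

43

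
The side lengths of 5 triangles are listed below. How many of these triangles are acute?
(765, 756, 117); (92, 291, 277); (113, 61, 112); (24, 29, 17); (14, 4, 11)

3

(765,756,117): 117²+756² = 585225 = 765² → right
(92,291,277): 92²+277² = 85193 > 84681 = 291² → acute
(113,61,112): 61²+112² = 16265 > 12769 = 113² → acute
(24,29,17): 17²+24² = 865 > 841 = 29² → acute
(14,4,11): 4²+11² = 137 < 196 = 14² → obtuse
3 of the 5 are acute.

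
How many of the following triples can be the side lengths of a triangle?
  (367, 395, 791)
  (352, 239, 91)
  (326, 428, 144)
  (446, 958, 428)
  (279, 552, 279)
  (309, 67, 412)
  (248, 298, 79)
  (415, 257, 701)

3

(367,395,791): 367+395 ≤ 791 → not valid
(91,239,352): 91+239 ≤ 352 → not valid
(144,326,428): 144+326 > 428 → valid
(428,446,958): 428+446 ≤ 958 → not valid
(279,279,552): 279+279 > 552 → valid
(67,309,412): 67+309 ≤ 412 → not valid
(79,248,298): 79+248 > 298 → valid
(257,415,701): 257+415 ≤ 701 → not valid
3 of the 8 triples form a triangle.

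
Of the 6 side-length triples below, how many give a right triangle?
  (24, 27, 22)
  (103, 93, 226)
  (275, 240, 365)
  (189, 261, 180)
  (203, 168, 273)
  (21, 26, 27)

(24,27,22): 22²+24² = 1060 > 729 = 27² → acute
(103,93,226): 93+103 ≤ 226, not a triangle
(275,240,365): 240²+275² = 133225 = 365² → right
(189,261,180): 180²+189² = 68121 = 261² → right
(203,168,273): 168²+203² = 69433 < 74529 = 273² → obtuse
(21,26,27): 21²+26² = 1117 > 729 = 27² → acute
2 of the 6 are right.

2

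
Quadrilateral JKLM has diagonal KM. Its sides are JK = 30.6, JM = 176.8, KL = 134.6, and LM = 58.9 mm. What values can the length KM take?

From triangle JKM: |30.6 − 176.8| < KM < 30.6 + 176.8, i.e. 146.2 < KM < 207.4.
From triangle LKM: 75.7 < KM < 193.5.
Both must hold, so KM lies in the intersection.

146.2 < KM < 193.5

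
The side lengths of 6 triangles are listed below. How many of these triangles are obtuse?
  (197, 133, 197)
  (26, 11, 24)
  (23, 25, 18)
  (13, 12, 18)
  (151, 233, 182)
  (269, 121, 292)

(197,133,197): 133²+197² = 56498 > 38809 = 197² → acute
(26,11,24): 11²+24² = 697 > 676 = 26² → acute
(23,25,18): 18²+23² = 853 > 625 = 25² → acute
(13,12,18): 12²+13² = 313 < 324 = 18² → obtuse
(151,233,182): 151²+182² = 55925 > 54289 = 233² → acute
(269,121,292): 121²+269² = 87002 > 85264 = 292² → acute
1 of the 6 is obtuse.

1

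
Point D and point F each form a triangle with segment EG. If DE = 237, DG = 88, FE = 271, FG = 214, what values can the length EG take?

From triangle DEG: |237 − 88| < EG < 237 + 88, i.e. 149 < EG < 325.
From triangle FEG: 57 < EG < 485.
Both must hold, so EG lies in the intersection.

149 < EG < 325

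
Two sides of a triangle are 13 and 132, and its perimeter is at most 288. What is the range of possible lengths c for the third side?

119 < c ≤ 143

Triangle inequality alone gives 119 < c < 145.
The perimeter condition gives c ≤ 288 − 13 − 132 = 143.
Intersecting the two: 119 < c ≤ 143.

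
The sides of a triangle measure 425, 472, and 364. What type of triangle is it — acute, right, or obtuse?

Compare the square of the longest side to the sum of squares of the other two: 364² + 425² = 313121 > 222784 = 472².

acute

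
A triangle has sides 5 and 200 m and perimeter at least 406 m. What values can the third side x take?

Triangle inequality alone gives 195 < x < 205.
The perimeter condition gives x ≥ 406 − 5 − 200 = 201.
Intersecting the two: 201 ≤ x < 205.

201 ≤ x < 205 m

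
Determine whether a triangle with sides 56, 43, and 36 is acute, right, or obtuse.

Compare the square of the longest side to the sum of squares of the other two: 36² + 43² = 3145 > 3136 = 56².

acute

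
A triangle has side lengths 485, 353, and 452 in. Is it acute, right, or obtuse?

Compare the square of the longest side to the sum of squares of the other two: 353² + 452² = 328913 > 235225 = 485².

acute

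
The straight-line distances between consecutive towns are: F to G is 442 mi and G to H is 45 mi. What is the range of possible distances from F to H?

397 ≤ FH ≤ 487 mi

By the triangle inequality, |442 − 45| ≤ FH ≤ 442 + 45.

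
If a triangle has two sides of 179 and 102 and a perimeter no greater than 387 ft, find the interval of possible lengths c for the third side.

77 < c ≤ 106

Triangle inequality alone gives 77 < c < 281.
The perimeter condition gives c ≤ 387 − 179 − 102 = 106.
Intersecting the two: 77 < c ≤ 106.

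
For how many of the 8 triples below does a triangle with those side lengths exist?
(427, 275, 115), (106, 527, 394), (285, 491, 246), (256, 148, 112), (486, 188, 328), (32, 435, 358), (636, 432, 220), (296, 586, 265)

(115,275,427): 115+275 ≤ 427 → not valid
(106,394,527): 106+394 ≤ 527 → not valid
(246,285,491): 246+285 > 491 → valid
(112,148,256): 112+148 > 256 → valid
(188,328,486): 188+328 > 486 → valid
(32,358,435): 32+358 ≤ 435 → not valid
(220,432,636): 220+432 > 636 → valid
(265,296,586): 265+296 ≤ 586 → not valid
4 of the 8 triples form a triangle.

4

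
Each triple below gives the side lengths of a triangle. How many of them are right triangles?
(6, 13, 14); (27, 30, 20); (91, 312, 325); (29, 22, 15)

(6,13,14): 6²+13² = 205 > 196 = 14² → acute
(27,30,20): 20²+27² = 1129 > 900 = 30² → acute
(91,312,325): 91²+312² = 105625 = 325² → right
(29,22,15): 15²+22² = 709 < 841 = 29² → obtuse
1 of the 4 is right.

1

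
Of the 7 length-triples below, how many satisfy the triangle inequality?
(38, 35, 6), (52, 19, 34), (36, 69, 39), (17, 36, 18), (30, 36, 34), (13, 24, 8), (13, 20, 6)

4

(6,35,38): 6+35 > 38 → valid
(19,34,52): 19+34 > 52 → valid
(36,39,69): 36+39 > 69 → valid
(17,18,36): 17+18 ≤ 36 → not valid
(30,34,36): 30+34 > 36 → valid
(8,13,24): 8+13 ≤ 24 → not valid
(6,13,20): 6+13 ≤ 20 → not valid
4 of the 7 triples form a triangle.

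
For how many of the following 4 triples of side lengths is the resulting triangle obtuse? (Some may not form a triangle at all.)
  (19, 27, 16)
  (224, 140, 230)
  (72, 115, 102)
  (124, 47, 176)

(19,27,16): 16²+19² = 617 < 729 = 27² → obtuse
(224,140,230): 140²+224² = 69776 > 52900 = 230² → acute
(72,115,102): 72²+102² = 15588 > 13225 = 115² → acute
(124,47,176): 47+124 ≤ 176, not a triangle
1 of the 4 is obtuse.

1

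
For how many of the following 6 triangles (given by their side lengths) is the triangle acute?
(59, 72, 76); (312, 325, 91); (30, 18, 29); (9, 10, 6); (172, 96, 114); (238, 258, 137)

4

(59,72,76): 59²+72² = 8665 > 5776 = 76² → acute
(312,325,91): 91²+312² = 105625 = 325² → right
(30,18,29): 18²+29² = 1165 > 900 = 30² → acute
(9,10,6): 6²+9² = 117 > 100 = 10² → acute
(172,96,114): 96²+114² = 22212 < 29584 = 172² → obtuse
(238,258,137): 137²+238² = 75413 > 66564 = 258² → acute
4 of the 6 are acute.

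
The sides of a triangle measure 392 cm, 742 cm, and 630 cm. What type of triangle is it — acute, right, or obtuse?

Compare the square of the longest side to the sum of squares of the other two: 392² + 630² = 550564 = 742².

right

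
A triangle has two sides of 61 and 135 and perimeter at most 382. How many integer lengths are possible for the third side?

Triangle inequality: 74 < x < 196. Perimeter ≤ 382 gives x ≤ 382 − 61 − 135 = 186.
So 74 < x ≤ 186; integers 75 through 186: 112 values.

112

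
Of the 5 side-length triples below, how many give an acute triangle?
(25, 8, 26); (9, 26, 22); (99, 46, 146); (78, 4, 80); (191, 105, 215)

(25,8,26): 8²+25² = 689 > 676 = 26² → acute
(9,26,22): 9²+22² = 565 < 676 = 26² → obtuse
(99,46,146): 46+99 ≤ 146, not a triangle
(78,4,80): 4²+78² = 6100 < 6400 = 80² → obtuse
(191,105,215): 105²+191² = 47506 > 46225 = 215² → acute
2 of the 5 are acute.

2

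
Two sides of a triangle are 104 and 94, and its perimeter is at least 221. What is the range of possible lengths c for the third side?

Triangle inequality alone gives 10 < c < 198.
The perimeter condition gives c ≥ 221 − 104 − 94 = 23.
Intersecting the two: 23 ≤ c < 198.

23 ≤ c < 198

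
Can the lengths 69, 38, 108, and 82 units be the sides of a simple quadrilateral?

Yes

A quadrilateral exists iff every side is shorter than the sum of the others — equivalently, the longest side is less than the sum of the rest.
Longest side 108 < 189 (sum of the remaining 3), so yes.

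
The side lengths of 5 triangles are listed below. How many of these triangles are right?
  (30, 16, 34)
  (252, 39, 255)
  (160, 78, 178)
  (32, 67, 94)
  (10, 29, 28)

3

(30,16,34): 16²+30² = 1156 = 34² → right
(252,39,255): 39²+252² = 65025 = 255² → right
(160,78,178): 78²+160² = 31684 = 178² → right
(32,67,94): 32²+67² = 5513 < 8836 = 94² → obtuse
(10,29,28): 10²+28² = 884 > 841 = 29² → acute
3 of the 5 are right.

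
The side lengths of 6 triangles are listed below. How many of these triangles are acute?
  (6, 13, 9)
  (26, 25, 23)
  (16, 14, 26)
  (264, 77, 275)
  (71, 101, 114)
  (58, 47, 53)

3

(6,13,9): 6²+9² = 117 < 169 = 13² → obtuse
(26,25,23): 23²+25² = 1154 > 676 = 26² → acute
(16,14,26): 14²+16² = 452 < 676 = 26² → obtuse
(264,77,275): 77²+264² = 75625 = 275² → right
(71,101,114): 71²+101² = 15242 > 12996 = 114² → acute
(58,47,53): 47²+53² = 5018 > 3364 = 58² → acute
3 of the 6 are acute.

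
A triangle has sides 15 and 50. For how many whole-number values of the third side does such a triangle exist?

The third side lies in the open interval (35, 65).
Integers from 36 to 64 inclusive: 64 − 36 + 1 = 29.

29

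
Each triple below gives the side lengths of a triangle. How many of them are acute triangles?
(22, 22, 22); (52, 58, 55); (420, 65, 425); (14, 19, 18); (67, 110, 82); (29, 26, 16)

4

(22,22,22): 22²+22² = 968 > 484 = 22² → acute
(52,58,55): 52²+55² = 5729 > 3364 = 58² → acute
(420,65,425): 65²+420² = 180625 = 425² → right
(14,19,18): 14²+18² = 520 > 361 = 19² → acute
(67,110,82): 67²+82² = 11213 < 12100 = 110² → obtuse
(29,26,16): 16²+26² = 932 > 841 = 29² → acute
4 of the 6 are acute.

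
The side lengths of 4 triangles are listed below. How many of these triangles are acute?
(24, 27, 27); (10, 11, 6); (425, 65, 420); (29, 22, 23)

3

(24,27,27): 24²+27² = 1305 > 729 = 27² → acute
(10,11,6): 6²+10² = 136 > 121 = 11² → acute
(425,65,420): 65²+420² = 180625 = 425² → right
(29,22,23): 22²+23² = 1013 > 841 = 29² → acute
3 of the 4 are acute.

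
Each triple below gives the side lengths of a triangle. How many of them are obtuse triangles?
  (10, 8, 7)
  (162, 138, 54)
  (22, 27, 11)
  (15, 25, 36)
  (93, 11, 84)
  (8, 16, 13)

5

(10,8,7): 7²+8² = 113 > 100 = 10² → acute
(162,138,54): 54²+138² = 21960 < 26244 = 162² → obtuse
(22,27,11): 11²+22² = 605 < 729 = 27² → obtuse
(15,25,36): 15²+25² = 850 < 1296 = 36² → obtuse
(93,11,84): 11²+84² = 7177 < 8649 = 93² → obtuse
(8,16,13): 8²+13² = 233 < 256 = 16² → obtuse
5 of the 6 are obtuse.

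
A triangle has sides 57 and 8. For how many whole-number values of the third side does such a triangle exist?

15

The third side lies in the open interval (49, 65).
Integers from 50 to 64 inclusive: 64 − 50 + 1 = 15.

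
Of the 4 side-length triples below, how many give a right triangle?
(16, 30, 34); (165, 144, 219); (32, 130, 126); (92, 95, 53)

3

(16,30,34): 16²+30² = 1156 = 34² → right
(165,144,219): 144²+165² = 47961 = 219² → right
(32,130,126): 32²+126² = 16900 = 130² → right
(92,95,53): 53²+92² = 11273 > 9025 = 95² → acute
3 of the 4 are right.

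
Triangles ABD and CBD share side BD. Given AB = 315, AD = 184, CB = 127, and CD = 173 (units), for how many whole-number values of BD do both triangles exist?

From triangle ABD: 131 < BD < 499.
From triangle CBD: 46 < BD < 300.
Intersection: 131 < BD < 300, so integers 132 through 299: 168 values.

168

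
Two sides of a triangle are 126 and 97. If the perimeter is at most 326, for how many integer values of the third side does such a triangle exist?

74

Triangle inequality: 29 < x < 223. Perimeter ≤ 326 gives x ≤ 326 − 126 − 97 = 103.
So 29 < x ≤ 103; integers 30 through 103: 74 values.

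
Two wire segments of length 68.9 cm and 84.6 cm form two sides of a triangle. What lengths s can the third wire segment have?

15.7 < s < 153.5 (cm)

By the triangle inequality, s must be less than 68.9 + 84.6 = 153.5 and greater than |68.9 − 84.6| = 15.7.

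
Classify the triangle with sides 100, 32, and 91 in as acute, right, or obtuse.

Compare the square of the longest side to the sum of squares of the other two: 32² + 91² = 9305 < 10000 = 100².

obtuse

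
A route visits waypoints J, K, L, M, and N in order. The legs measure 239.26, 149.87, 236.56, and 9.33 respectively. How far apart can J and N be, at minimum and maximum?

The maximum is all hops collinear in one direction: 239.26 + 149.87 + 236.56 + 9.33 = 635.02.
The longest hop is 239.26; the others sum to 395.76. Since 239.26 ≤ 395.76, the path can fold back on itself completely, so the minimum distance is 0.

0 ≤ JN ≤ 635.02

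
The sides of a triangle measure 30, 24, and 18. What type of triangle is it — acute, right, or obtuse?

right

Compare the square of the longest side to the sum of squares of the other two: 18² + 24² = 900 = 30².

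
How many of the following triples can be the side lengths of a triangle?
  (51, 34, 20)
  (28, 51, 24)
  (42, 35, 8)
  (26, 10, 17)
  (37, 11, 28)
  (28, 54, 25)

(20,34,51): 20+34 > 51 → valid
(24,28,51): 24+28 > 51 → valid
(8,35,42): 8+35 > 42 → valid
(10,17,26): 10+17 > 26 → valid
(11,28,37): 11+28 > 37 → valid
(25,28,54): 25+28 ≤ 54 → not valid
5 of the 6 triples form a triangle.

5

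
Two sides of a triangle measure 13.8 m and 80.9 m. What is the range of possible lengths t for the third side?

67.1 < t < 94.7 (m)

By the triangle inequality, t must be less than 13.8 + 80.9 = 94.7 and greater than |13.8 − 80.9| = 67.1.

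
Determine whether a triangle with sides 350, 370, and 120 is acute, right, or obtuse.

right

Compare the square of the longest side to the sum of squares of the other two: 120² + 350² = 136900 = 370².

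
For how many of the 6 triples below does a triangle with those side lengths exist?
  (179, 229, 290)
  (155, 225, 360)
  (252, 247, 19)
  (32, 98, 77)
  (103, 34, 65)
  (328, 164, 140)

4

(179,229,290): 179+229 > 290 → valid
(155,225,360): 155+225 > 360 → valid
(19,247,252): 19+247 > 252 → valid
(32,77,98): 32+77 > 98 → valid
(34,65,103): 34+65 ≤ 103 → not valid
(140,164,328): 140+164 ≤ 328 → not valid
4 of the 6 triples form a triangle.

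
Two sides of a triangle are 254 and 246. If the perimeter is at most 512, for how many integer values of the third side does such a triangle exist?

Triangle inequality: 8 < x < 500. Perimeter ≤ 512 gives x ≤ 512 − 254 − 246 = 12.
So 8 < x ≤ 12; integers 9 through 12: 4 values.

4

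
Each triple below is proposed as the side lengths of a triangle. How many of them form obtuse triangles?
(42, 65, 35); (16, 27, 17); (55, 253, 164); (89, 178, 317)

2

(42,65,35): 35²+42² = 2989 < 4225 = 65² → obtuse
(16,27,17): 16²+17² = 545 < 729 = 27² → obtuse
(55,253,164): 55+164 ≤ 253, not a triangle
(89,178,317): 89+178 ≤ 317, not a triangle
2 of the 4 are obtuse.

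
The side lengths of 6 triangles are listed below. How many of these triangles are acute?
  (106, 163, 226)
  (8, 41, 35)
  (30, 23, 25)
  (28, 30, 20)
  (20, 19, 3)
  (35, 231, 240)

2

(106,163,226): 106²+163² = 37805 < 51076 = 226² → obtuse
(8,41,35): 8²+35² = 1289 < 1681 = 41² → obtuse
(30,23,25): 23²+25² = 1154 > 900 = 30² → acute
(28,30,20): 20²+28² = 1184 > 900 = 30² → acute
(20,19,3): 3²+19² = 370 < 400 = 20² → obtuse
(35,231,240): 35²+231² = 54586 < 57600 = 240² → obtuse
2 of the 6 are acute.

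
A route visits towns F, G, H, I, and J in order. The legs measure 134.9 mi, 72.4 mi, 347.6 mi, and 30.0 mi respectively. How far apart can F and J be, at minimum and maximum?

110.3 ≤ FJ ≤ 584.9 mi

The maximum is all hops collinear in one direction: 134.9 + 72.4 + 347.6 + 30.0 = 584.9.
The longest hop is 347.6; the others sum to 237.3. Folding the others back against it leaves at least 347.6 − 237.3 = 110.3.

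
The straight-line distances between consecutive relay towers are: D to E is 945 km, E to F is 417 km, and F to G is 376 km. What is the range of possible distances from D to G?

The maximum is all hops collinear in one direction: 945 + 417 + 376 = 1738.
The longest hop is 945; the others sum to 793. Folding the others back against it leaves at least 945 − 793 = 152.

152 ≤ DG ≤ 1738 km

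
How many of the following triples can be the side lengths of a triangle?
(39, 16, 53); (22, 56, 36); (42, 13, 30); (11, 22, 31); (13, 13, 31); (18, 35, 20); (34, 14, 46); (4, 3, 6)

(16,39,53): 16+39 > 53 → valid
(22,36,56): 22+36 > 56 → valid
(13,30,42): 13+30 > 42 → valid
(11,22,31): 11+22 > 31 → valid
(13,13,31): 13+13 ≤ 31 → not valid
(18,20,35): 18+20 > 35 → valid
(14,34,46): 14+34 > 46 → valid
(3,4,6): 3+4 > 6 → valid
7 of the 8 triples form a triangle.

7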